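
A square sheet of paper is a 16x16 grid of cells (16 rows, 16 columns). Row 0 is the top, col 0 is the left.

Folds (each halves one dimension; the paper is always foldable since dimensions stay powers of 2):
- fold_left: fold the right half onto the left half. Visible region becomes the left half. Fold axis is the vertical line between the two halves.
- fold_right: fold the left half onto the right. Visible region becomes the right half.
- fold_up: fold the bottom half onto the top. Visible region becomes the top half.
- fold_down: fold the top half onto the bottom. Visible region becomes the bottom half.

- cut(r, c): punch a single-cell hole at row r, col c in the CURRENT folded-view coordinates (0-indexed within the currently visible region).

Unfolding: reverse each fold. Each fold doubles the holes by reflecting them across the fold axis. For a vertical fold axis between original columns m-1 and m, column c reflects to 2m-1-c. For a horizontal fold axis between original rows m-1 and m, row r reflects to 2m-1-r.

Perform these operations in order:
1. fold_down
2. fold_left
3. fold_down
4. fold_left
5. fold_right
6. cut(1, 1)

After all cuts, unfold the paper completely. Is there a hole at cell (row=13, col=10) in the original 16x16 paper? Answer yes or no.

Op 1 fold_down: fold axis h@8; visible region now rows[8,16) x cols[0,16) = 8x16
Op 2 fold_left: fold axis v@8; visible region now rows[8,16) x cols[0,8) = 8x8
Op 3 fold_down: fold axis h@12; visible region now rows[12,16) x cols[0,8) = 4x8
Op 4 fold_left: fold axis v@4; visible region now rows[12,16) x cols[0,4) = 4x4
Op 5 fold_right: fold axis v@2; visible region now rows[12,16) x cols[2,4) = 4x2
Op 6 cut(1, 1): punch at orig (13,3); cuts so far [(13, 3)]; region rows[12,16) x cols[2,4) = 4x2
Unfold 1 (reflect across v@2): 2 holes -> [(13, 0), (13, 3)]
Unfold 2 (reflect across v@4): 4 holes -> [(13, 0), (13, 3), (13, 4), (13, 7)]
Unfold 3 (reflect across h@12): 8 holes -> [(10, 0), (10, 3), (10, 4), (10, 7), (13, 0), (13, 3), (13, 4), (13, 7)]
Unfold 4 (reflect across v@8): 16 holes -> [(10, 0), (10, 3), (10, 4), (10, 7), (10, 8), (10, 11), (10, 12), (10, 15), (13, 0), (13, 3), (13, 4), (13, 7), (13, 8), (13, 11), (13, 12), (13, 15)]
Unfold 5 (reflect across h@8): 32 holes -> [(2, 0), (2, 3), (2, 4), (2, 7), (2, 8), (2, 11), (2, 12), (2, 15), (5, 0), (5, 3), (5, 4), (5, 7), (5, 8), (5, 11), (5, 12), (5, 15), (10, 0), (10, 3), (10, 4), (10, 7), (10, 8), (10, 11), (10, 12), (10, 15), (13, 0), (13, 3), (13, 4), (13, 7), (13, 8), (13, 11), (13, 12), (13, 15)]
Holes: [(2, 0), (2, 3), (2, 4), (2, 7), (2, 8), (2, 11), (2, 12), (2, 15), (5, 0), (5, 3), (5, 4), (5, 7), (5, 8), (5, 11), (5, 12), (5, 15), (10, 0), (10, 3), (10, 4), (10, 7), (10, 8), (10, 11), (10, 12), (10, 15), (13, 0), (13, 3), (13, 4), (13, 7), (13, 8), (13, 11), (13, 12), (13, 15)]

Answer: no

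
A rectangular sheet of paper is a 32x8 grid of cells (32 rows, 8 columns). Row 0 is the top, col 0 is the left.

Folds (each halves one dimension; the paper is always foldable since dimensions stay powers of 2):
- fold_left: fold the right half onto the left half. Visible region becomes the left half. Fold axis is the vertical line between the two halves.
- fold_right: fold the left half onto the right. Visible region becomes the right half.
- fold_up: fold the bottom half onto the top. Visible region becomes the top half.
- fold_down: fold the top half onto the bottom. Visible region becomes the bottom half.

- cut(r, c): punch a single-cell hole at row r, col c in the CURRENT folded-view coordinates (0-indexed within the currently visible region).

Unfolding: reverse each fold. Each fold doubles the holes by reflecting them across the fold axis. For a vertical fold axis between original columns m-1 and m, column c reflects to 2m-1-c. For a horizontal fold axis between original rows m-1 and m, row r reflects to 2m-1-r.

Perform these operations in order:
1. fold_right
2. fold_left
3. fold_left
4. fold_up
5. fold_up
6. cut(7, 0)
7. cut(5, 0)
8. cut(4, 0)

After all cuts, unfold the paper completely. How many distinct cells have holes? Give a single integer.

Answer: 96

Derivation:
Op 1 fold_right: fold axis v@4; visible region now rows[0,32) x cols[4,8) = 32x4
Op 2 fold_left: fold axis v@6; visible region now rows[0,32) x cols[4,6) = 32x2
Op 3 fold_left: fold axis v@5; visible region now rows[0,32) x cols[4,5) = 32x1
Op 4 fold_up: fold axis h@16; visible region now rows[0,16) x cols[4,5) = 16x1
Op 5 fold_up: fold axis h@8; visible region now rows[0,8) x cols[4,5) = 8x1
Op 6 cut(7, 0): punch at orig (7,4); cuts so far [(7, 4)]; region rows[0,8) x cols[4,5) = 8x1
Op 7 cut(5, 0): punch at orig (5,4); cuts so far [(5, 4), (7, 4)]; region rows[0,8) x cols[4,5) = 8x1
Op 8 cut(4, 0): punch at orig (4,4); cuts so far [(4, 4), (5, 4), (7, 4)]; region rows[0,8) x cols[4,5) = 8x1
Unfold 1 (reflect across h@8): 6 holes -> [(4, 4), (5, 4), (7, 4), (8, 4), (10, 4), (11, 4)]
Unfold 2 (reflect across h@16): 12 holes -> [(4, 4), (5, 4), (7, 4), (8, 4), (10, 4), (11, 4), (20, 4), (21, 4), (23, 4), (24, 4), (26, 4), (27, 4)]
Unfold 3 (reflect across v@5): 24 holes -> [(4, 4), (4, 5), (5, 4), (5, 5), (7, 4), (7, 5), (8, 4), (8, 5), (10, 4), (10, 5), (11, 4), (11, 5), (20, 4), (20, 5), (21, 4), (21, 5), (23, 4), (23, 5), (24, 4), (24, 5), (26, 4), (26, 5), (27, 4), (27, 5)]
Unfold 4 (reflect across v@6): 48 holes -> [(4, 4), (4, 5), (4, 6), (4, 7), (5, 4), (5, 5), (5, 6), (5, 7), (7, 4), (7, 5), (7, 6), (7, 7), (8, 4), (8, 5), (8, 6), (8, 7), (10, 4), (10, 5), (10, 6), (10, 7), (11, 4), (11, 5), (11, 6), (11, 7), (20, 4), (20, 5), (20, 6), (20, 7), (21, 4), (21, 5), (21, 6), (21, 7), (23, 4), (23, 5), (23, 6), (23, 7), (24, 4), (24, 5), (24, 6), (24, 7), (26, 4), (26, 5), (26, 6), (26, 7), (27, 4), (27, 5), (27, 6), (27, 7)]
Unfold 5 (reflect across v@4): 96 holes -> [(4, 0), (4, 1), (4, 2), (4, 3), (4, 4), (4, 5), (4, 6), (4, 7), (5, 0), (5, 1), (5, 2), (5, 3), (5, 4), (5, 5), (5, 6), (5, 7), (7, 0), (7, 1), (7, 2), (7, 3), (7, 4), (7, 5), (7, 6), (7, 7), (8, 0), (8, 1), (8, 2), (8, 3), (8, 4), (8, 5), (8, 6), (8, 7), (10, 0), (10, 1), (10, 2), (10, 3), (10, 4), (10, 5), (10, 6), (10, 7), (11, 0), (11, 1), (11, 2), (11, 3), (11, 4), (11, 5), (11, 6), (11, 7), (20, 0), (20, 1), (20, 2), (20, 3), (20, 4), (20, 5), (20, 6), (20, 7), (21, 0), (21, 1), (21, 2), (21, 3), (21, 4), (21, 5), (21, 6), (21, 7), (23, 0), (23, 1), (23, 2), (23, 3), (23, 4), (23, 5), (23, 6), (23, 7), (24, 0), (24, 1), (24, 2), (24, 3), (24, 4), (24, 5), (24, 6), (24, 7), (26, 0), (26, 1), (26, 2), (26, 3), (26, 4), (26, 5), (26, 6), (26, 7), (27, 0), (27, 1), (27, 2), (27, 3), (27, 4), (27, 5), (27, 6), (27, 7)]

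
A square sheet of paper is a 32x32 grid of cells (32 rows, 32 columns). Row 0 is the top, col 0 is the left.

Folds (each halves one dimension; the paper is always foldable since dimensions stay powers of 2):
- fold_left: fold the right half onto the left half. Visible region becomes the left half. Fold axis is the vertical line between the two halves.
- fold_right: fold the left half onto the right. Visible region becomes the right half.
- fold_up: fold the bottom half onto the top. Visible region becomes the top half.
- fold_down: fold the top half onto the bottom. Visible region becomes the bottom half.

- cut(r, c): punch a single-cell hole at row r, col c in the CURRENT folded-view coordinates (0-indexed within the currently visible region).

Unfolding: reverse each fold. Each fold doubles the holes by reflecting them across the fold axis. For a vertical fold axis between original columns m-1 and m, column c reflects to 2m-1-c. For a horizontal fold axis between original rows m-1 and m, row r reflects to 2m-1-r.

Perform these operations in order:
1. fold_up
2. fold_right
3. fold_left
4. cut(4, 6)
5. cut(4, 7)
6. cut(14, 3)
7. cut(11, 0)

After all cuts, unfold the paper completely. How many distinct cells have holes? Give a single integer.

Answer: 32

Derivation:
Op 1 fold_up: fold axis h@16; visible region now rows[0,16) x cols[0,32) = 16x32
Op 2 fold_right: fold axis v@16; visible region now rows[0,16) x cols[16,32) = 16x16
Op 3 fold_left: fold axis v@24; visible region now rows[0,16) x cols[16,24) = 16x8
Op 4 cut(4, 6): punch at orig (4,22); cuts so far [(4, 22)]; region rows[0,16) x cols[16,24) = 16x8
Op 5 cut(4, 7): punch at orig (4,23); cuts so far [(4, 22), (4, 23)]; region rows[0,16) x cols[16,24) = 16x8
Op 6 cut(14, 3): punch at orig (14,19); cuts so far [(4, 22), (4, 23), (14, 19)]; region rows[0,16) x cols[16,24) = 16x8
Op 7 cut(11, 0): punch at orig (11,16); cuts so far [(4, 22), (4, 23), (11, 16), (14, 19)]; region rows[0,16) x cols[16,24) = 16x8
Unfold 1 (reflect across v@24): 8 holes -> [(4, 22), (4, 23), (4, 24), (4, 25), (11, 16), (11, 31), (14, 19), (14, 28)]
Unfold 2 (reflect across v@16): 16 holes -> [(4, 6), (4, 7), (4, 8), (4, 9), (4, 22), (4, 23), (4, 24), (4, 25), (11, 0), (11, 15), (11, 16), (11, 31), (14, 3), (14, 12), (14, 19), (14, 28)]
Unfold 3 (reflect across h@16): 32 holes -> [(4, 6), (4, 7), (4, 8), (4, 9), (4, 22), (4, 23), (4, 24), (4, 25), (11, 0), (11, 15), (11, 16), (11, 31), (14, 3), (14, 12), (14, 19), (14, 28), (17, 3), (17, 12), (17, 19), (17, 28), (20, 0), (20, 15), (20, 16), (20, 31), (27, 6), (27, 7), (27, 8), (27, 9), (27, 22), (27, 23), (27, 24), (27, 25)]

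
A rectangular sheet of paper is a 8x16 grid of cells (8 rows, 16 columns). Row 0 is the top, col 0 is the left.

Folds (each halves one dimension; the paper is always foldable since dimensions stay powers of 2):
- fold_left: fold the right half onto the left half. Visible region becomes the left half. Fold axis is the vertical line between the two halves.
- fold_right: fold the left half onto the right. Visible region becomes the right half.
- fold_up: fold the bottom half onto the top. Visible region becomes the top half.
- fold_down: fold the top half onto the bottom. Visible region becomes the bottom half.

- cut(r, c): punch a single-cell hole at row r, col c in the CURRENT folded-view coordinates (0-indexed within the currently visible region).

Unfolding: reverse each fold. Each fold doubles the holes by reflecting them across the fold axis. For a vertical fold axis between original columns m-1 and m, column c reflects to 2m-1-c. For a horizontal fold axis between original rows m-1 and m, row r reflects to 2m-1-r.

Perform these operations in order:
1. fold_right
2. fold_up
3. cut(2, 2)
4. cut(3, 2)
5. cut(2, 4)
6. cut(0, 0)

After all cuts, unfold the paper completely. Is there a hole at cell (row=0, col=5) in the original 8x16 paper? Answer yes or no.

Op 1 fold_right: fold axis v@8; visible region now rows[0,8) x cols[8,16) = 8x8
Op 2 fold_up: fold axis h@4; visible region now rows[0,4) x cols[8,16) = 4x8
Op 3 cut(2, 2): punch at orig (2,10); cuts so far [(2, 10)]; region rows[0,4) x cols[8,16) = 4x8
Op 4 cut(3, 2): punch at orig (3,10); cuts so far [(2, 10), (3, 10)]; region rows[0,4) x cols[8,16) = 4x8
Op 5 cut(2, 4): punch at orig (2,12); cuts so far [(2, 10), (2, 12), (3, 10)]; region rows[0,4) x cols[8,16) = 4x8
Op 6 cut(0, 0): punch at orig (0,8); cuts so far [(0, 8), (2, 10), (2, 12), (3, 10)]; region rows[0,4) x cols[8,16) = 4x8
Unfold 1 (reflect across h@4): 8 holes -> [(0, 8), (2, 10), (2, 12), (3, 10), (4, 10), (5, 10), (5, 12), (7, 8)]
Unfold 2 (reflect across v@8): 16 holes -> [(0, 7), (0, 8), (2, 3), (2, 5), (2, 10), (2, 12), (3, 5), (3, 10), (4, 5), (4, 10), (5, 3), (5, 5), (5, 10), (5, 12), (7, 7), (7, 8)]
Holes: [(0, 7), (0, 8), (2, 3), (2, 5), (2, 10), (2, 12), (3, 5), (3, 10), (4, 5), (4, 10), (5, 3), (5, 5), (5, 10), (5, 12), (7, 7), (7, 8)]

Answer: no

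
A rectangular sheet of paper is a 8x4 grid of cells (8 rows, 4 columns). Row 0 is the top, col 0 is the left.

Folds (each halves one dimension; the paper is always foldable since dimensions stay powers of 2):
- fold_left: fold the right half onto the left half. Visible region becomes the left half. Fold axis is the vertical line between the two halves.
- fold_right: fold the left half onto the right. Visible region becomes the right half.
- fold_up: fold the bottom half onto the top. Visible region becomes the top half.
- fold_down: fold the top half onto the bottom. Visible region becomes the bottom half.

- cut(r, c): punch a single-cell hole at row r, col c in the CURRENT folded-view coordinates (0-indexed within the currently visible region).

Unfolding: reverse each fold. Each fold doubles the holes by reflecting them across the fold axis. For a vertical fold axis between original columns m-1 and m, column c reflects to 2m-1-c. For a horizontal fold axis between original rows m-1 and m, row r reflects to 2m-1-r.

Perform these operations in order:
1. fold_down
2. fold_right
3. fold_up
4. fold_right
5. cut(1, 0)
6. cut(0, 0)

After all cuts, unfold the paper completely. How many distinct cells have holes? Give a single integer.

Answer: 32

Derivation:
Op 1 fold_down: fold axis h@4; visible region now rows[4,8) x cols[0,4) = 4x4
Op 2 fold_right: fold axis v@2; visible region now rows[4,8) x cols[2,4) = 4x2
Op 3 fold_up: fold axis h@6; visible region now rows[4,6) x cols[2,4) = 2x2
Op 4 fold_right: fold axis v@3; visible region now rows[4,6) x cols[3,4) = 2x1
Op 5 cut(1, 0): punch at orig (5,3); cuts so far [(5, 3)]; region rows[4,6) x cols[3,4) = 2x1
Op 6 cut(0, 0): punch at orig (4,3); cuts so far [(4, 3), (5, 3)]; region rows[4,6) x cols[3,4) = 2x1
Unfold 1 (reflect across v@3): 4 holes -> [(4, 2), (4, 3), (5, 2), (5, 3)]
Unfold 2 (reflect across h@6): 8 holes -> [(4, 2), (4, 3), (5, 2), (5, 3), (6, 2), (6, 3), (7, 2), (7, 3)]
Unfold 3 (reflect across v@2): 16 holes -> [(4, 0), (4, 1), (4, 2), (4, 3), (5, 0), (5, 1), (5, 2), (5, 3), (6, 0), (6, 1), (6, 2), (6, 3), (7, 0), (7, 1), (7, 2), (7, 3)]
Unfold 4 (reflect across h@4): 32 holes -> [(0, 0), (0, 1), (0, 2), (0, 3), (1, 0), (1, 1), (1, 2), (1, 3), (2, 0), (2, 1), (2, 2), (2, 3), (3, 0), (3, 1), (3, 2), (3, 3), (4, 0), (4, 1), (4, 2), (4, 3), (5, 0), (5, 1), (5, 2), (5, 3), (6, 0), (6, 1), (6, 2), (6, 3), (7, 0), (7, 1), (7, 2), (7, 3)]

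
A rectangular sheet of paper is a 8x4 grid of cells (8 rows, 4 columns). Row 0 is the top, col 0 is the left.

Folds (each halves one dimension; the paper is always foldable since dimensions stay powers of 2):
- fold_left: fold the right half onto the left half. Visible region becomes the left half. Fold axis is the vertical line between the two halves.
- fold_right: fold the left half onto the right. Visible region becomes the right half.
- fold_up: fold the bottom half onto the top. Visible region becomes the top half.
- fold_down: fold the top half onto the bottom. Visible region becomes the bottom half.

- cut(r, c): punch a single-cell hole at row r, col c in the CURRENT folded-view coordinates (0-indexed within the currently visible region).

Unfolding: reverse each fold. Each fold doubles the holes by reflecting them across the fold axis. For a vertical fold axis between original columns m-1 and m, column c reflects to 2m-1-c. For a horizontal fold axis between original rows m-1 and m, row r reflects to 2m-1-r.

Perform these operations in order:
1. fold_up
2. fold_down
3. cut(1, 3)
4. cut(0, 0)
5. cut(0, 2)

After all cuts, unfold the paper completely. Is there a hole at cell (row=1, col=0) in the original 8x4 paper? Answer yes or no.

Op 1 fold_up: fold axis h@4; visible region now rows[0,4) x cols[0,4) = 4x4
Op 2 fold_down: fold axis h@2; visible region now rows[2,4) x cols[0,4) = 2x4
Op 3 cut(1, 3): punch at orig (3,3); cuts so far [(3, 3)]; region rows[2,4) x cols[0,4) = 2x4
Op 4 cut(0, 0): punch at orig (2,0); cuts so far [(2, 0), (3, 3)]; region rows[2,4) x cols[0,4) = 2x4
Op 5 cut(0, 2): punch at orig (2,2); cuts so far [(2, 0), (2, 2), (3, 3)]; region rows[2,4) x cols[0,4) = 2x4
Unfold 1 (reflect across h@2): 6 holes -> [(0, 3), (1, 0), (1, 2), (2, 0), (2, 2), (3, 3)]
Unfold 2 (reflect across h@4): 12 holes -> [(0, 3), (1, 0), (1, 2), (2, 0), (2, 2), (3, 3), (4, 3), (5, 0), (5, 2), (6, 0), (6, 2), (7, 3)]
Holes: [(0, 3), (1, 0), (1, 2), (2, 0), (2, 2), (3, 3), (4, 3), (5, 0), (5, 2), (6, 0), (6, 2), (7, 3)]

Answer: yes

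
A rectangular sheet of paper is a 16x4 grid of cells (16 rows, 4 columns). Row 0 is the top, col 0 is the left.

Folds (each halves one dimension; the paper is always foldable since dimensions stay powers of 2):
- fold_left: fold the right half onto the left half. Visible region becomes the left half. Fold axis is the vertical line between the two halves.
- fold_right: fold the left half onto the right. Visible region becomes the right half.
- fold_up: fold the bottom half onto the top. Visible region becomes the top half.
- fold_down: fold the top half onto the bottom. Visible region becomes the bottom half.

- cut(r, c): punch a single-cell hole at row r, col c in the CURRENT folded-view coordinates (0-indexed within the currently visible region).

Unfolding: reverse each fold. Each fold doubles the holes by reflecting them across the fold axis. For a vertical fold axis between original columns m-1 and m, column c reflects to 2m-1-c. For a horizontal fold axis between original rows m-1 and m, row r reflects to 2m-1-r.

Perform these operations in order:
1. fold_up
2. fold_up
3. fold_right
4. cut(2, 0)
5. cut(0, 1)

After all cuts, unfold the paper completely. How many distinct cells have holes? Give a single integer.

Answer: 16

Derivation:
Op 1 fold_up: fold axis h@8; visible region now rows[0,8) x cols[0,4) = 8x4
Op 2 fold_up: fold axis h@4; visible region now rows[0,4) x cols[0,4) = 4x4
Op 3 fold_right: fold axis v@2; visible region now rows[0,4) x cols[2,4) = 4x2
Op 4 cut(2, 0): punch at orig (2,2); cuts so far [(2, 2)]; region rows[0,4) x cols[2,4) = 4x2
Op 5 cut(0, 1): punch at orig (0,3); cuts so far [(0, 3), (2, 2)]; region rows[0,4) x cols[2,4) = 4x2
Unfold 1 (reflect across v@2): 4 holes -> [(0, 0), (0, 3), (2, 1), (2, 2)]
Unfold 2 (reflect across h@4): 8 holes -> [(0, 0), (0, 3), (2, 1), (2, 2), (5, 1), (5, 2), (7, 0), (7, 3)]
Unfold 3 (reflect across h@8): 16 holes -> [(0, 0), (0, 3), (2, 1), (2, 2), (5, 1), (5, 2), (7, 0), (7, 3), (8, 0), (8, 3), (10, 1), (10, 2), (13, 1), (13, 2), (15, 0), (15, 3)]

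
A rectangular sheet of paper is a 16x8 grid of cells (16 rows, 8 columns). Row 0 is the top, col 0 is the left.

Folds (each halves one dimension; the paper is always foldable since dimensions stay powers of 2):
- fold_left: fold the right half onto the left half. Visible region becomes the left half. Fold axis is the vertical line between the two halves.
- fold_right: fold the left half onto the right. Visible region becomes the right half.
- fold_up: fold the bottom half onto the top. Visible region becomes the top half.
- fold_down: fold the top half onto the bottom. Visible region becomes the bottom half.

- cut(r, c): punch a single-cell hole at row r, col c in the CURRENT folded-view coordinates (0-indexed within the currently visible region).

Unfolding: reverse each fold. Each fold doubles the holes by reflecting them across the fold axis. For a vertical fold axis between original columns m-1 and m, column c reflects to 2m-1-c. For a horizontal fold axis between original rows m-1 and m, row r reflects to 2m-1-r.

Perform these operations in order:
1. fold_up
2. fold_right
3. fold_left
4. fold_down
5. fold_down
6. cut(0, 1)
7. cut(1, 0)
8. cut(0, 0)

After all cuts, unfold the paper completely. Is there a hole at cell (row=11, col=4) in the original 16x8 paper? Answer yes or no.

Op 1 fold_up: fold axis h@8; visible region now rows[0,8) x cols[0,8) = 8x8
Op 2 fold_right: fold axis v@4; visible region now rows[0,8) x cols[4,8) = 8x4
Op 3 fold_left: fold axis v@6; visible region now rows[0,8) x cols[4,6) = 8x2
Op 4 fold_down: fold axis h@4; visible region now rows[4,8) x cols[4,6) = 4x2
Op 5 fold_down: fold axis h@6; visible region now rows[6,8) x cols[4,6) = 2x2
Op 6 cut(0, 1): punch at orig (6,5); cuts so far [(6, 5)]; region rows[6,8) x cols[4,6) = 2x2
Op 7 cut(1, 0): punch at orig (7,4); cuts so far [(6, 5), (7, 4)]; region rows[6,8) x cols[4,6) = 2x2
Op 8 cut(0, 0): punch at orig (6,4); cuts so far [(6, 4), (6, 5), (7, 4)]; region rows[6,8) x cols[4,6) = 2x2
Unfold 1 (reflect across h@6): 6 holes -> [(4, 4), (5, 4), (5, 5), (6, 4), (6, 5), (7, 4)]
Unfold 2 (reflect across h@4): 12 holes -> [(0, 4), (1, 4), (1, 5), (2, 4), (2, 5), (3, 4), (4, 4), (5, 4), (5, 5), (6, 4), (6, 5), (7, 4)]
Unfold 3 (reflect across v@6): 24 holes -> [(0, 4), (0, 7), (1, 4), (1, 5), (1, 6), (1, 7), (2, 4), (2, 5), (2, 6), (2, 7), (3, 4), (3, 7), (4, 4), (4, 7), (5, 4), (5, 5), (5, 6), (5, 7), (6, 4), (6, 5), (6, 6), (6, 7), (7, 4), (7, 7)]
Unfold 4 (reflect across v@4): 48 holes -> [(0, 0), (0, 3), (0, 4), (0, 7), (1, 0), (1, 1), (1, 2), (1, 3), (1, 4), (1, 5), (1, 6), (1, 7), (2, 0), (2, 1), (2, 2), (2, 3), (2, 4), (2, 5), (2, 6), (2, 7), (3, 0), (3, 3), (3, 4), (3, 7), (4, 0), (4, 3), (4, 4), (4, 7), (5, 0), (5, 1), (5, 2), (5, 3), (5, 4), (5, 5), (5, 6), (5, 7), (6, 0), (6, 1), (6, 2), (6, 3), (6, 4), (6, 5), (6, 6), (6, 7), (7, 0), (7, 3), (7, 4), (7, 7)]
Unfold 5 (reflect across h@8): 96 holes -> [(0, 0), (0, 3), (0, 4), (0, 7), (1, 0), (1, 1), (1, 2), (1, 3), (1, 4), (1, 5), (1, 6), (1, 7), (2, 0), (2, 1), (2, 2), (2, 3), (2, 4), (2, 5), (2, 6), (2, 7), (3, 0), (3, 3), (3, 4), (3, 7), (4, 0), (4, 3), (4, 4), (4, 7), (5, 0), (5, 1), (5, 2), (5, 3), (5, 4), (5, 5), (5, 6), (5, 7), (6, 0), (6, 1), (6, 2), (6, 3), (6, 4), (6, 5), (6, 6), (6, 7), (7, 0), (7, 3), (7, 4), (7, 7), (8, 0), (8, 3), (8, 4), (8, 7), (9, 0), (9, 1), (9, 2), (9, 3), (9, 4), (9, 5), (9, 6), (9, 7), (10, 0), (10, 1), (10, 2), (10, 3), (10, 4), (10, 5), (10, 6), (10, 7), (11, 0), (11, 3), (11, 4), (11, 7), (12, 0), (12, 3), (12, 4), (12, 7), (13, 0), (13, 1), (13, 2), (13, 3), (13, 4), (13, 5), (13, 6), (13, 7), (14, 0), (14, 1), (14, 2), (14, 3), (14, 4), (14, 5), (14, 6), (14, 7), (15, 0), (15, 3), (15, 4), (15, 7)]
Holes: [(0, 0), (0, 3), (0, 4), (0, 7), (1, 0), (1, 1), (1, 2), (1, 3), (1, 4), (1, 5), (1, 6), (1, 7), (2, 0), (2, 1), (2, 2), (2, 3), (2, 4), (2, 5), (2, 6), (2, 7), (3, 0), (3, 3), (3, 4), (3, 7), (4, 0), (4, 3), (4, 4), (4, 7), (5, 0), (5, 1), (5, 2), (5, 3), (5, 4), (5, 5), (5, 6), (5, 7), (6, 0), (6, 1), (6, 2), (6, 3), (6, 4), (6, 5), (6, 6), (6, 7), (7, 0), (7, 3), (7, 4), (7, 7), (8, 0), (8, 3), (8, 4), (8, 7), (9, 0), (9, 1), (9, 2), (9, 3), (9, 4), (9, 5), (9, 6), (9, 7), (10, 0), (10, 1), (10, 2), (10, 3), (10, 4), (10, 5), (10, 6), (10, 7), (11, 0), (11, 3), (11, 4), (11, 7), (12, 0), (12, 3), (12, 4), (12, 7), (13, 0), (13, 1), (13, 2), (13, 3), (13, 4), (13, 5), (13, 6), (13, 7), (14, 0), (14, 1), (14, 2), (14, 3), (14, 4), (14, 5), (14, 6), (14, 7), (15, 0), (15, 3), (15, 4), (15, 7)]

Answer: yes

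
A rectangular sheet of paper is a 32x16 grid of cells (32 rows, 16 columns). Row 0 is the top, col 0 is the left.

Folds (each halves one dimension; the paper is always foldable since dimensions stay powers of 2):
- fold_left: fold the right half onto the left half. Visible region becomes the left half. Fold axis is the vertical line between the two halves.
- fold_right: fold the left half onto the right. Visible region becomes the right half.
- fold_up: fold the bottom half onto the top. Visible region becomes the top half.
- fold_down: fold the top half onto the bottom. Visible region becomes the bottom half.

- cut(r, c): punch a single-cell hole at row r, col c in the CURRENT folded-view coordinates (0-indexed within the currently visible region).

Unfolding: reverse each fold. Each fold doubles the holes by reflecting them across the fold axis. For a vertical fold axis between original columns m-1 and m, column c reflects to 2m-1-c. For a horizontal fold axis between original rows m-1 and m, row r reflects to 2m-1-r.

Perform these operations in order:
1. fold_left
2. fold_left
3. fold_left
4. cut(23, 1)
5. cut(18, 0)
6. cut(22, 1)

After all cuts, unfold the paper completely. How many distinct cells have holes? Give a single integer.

Answer: 24

Derivation:
Op 1 fold_left: fold axis v@8; visible region now rows[0,32) x cols[0,8) = 32x8
Op 2 fold_left: fold axis v@4; visible region now rows[0,32) x cols[0,4) = 32x4
Op 3 fold_left: fold axis v@2; visible region now rows[0,32) x cols[0,2) = 32x2
Op 4 cut(23, 1): punch at orig (23,1); cuts so far [(23, 1)]; region rows[0,32) x cols[0,2) = 32x2
Op 5 cut(18, 0): punch at orig (18,0); cuts so far [(18, 0), (23, 1)]; region rows[0,32) x cols[0,2) = 32x2
Op 6 cut(22, 1): punch at orig (22,1); cuts so far [(18, 0), (22, 1), (23, 1)]; region rows[0,32) x cols[0,2) = 32x2
Unfold 1 (reflect across v@2): 6 holes -> [(18, 0), (18, 3), (22, 1), (22, 2), (23, 1), (23, 2)]
Unfold 2 (reflect across v@4): 12 holes -> [(18, 0), (18, 3), (18, 4), (18, 7), (22, 1), (22, 2), (22, 5), (22, 6), (23, 1), (23, 2), (23, 5), (23, 6)]
Unfold 3 (reflect across v@8): 24 holes -> [(18, 0), (18, 3), (18, 4), (18, 7), (18, 8), (18, 11), (18, 12), (18, 15), (22, 1), (22, 2), (22, 5), (22, 6), (22, 9), (22, 10), (22, 13), (22, 14), (23, 1), (23, 2), (23, 5), (23, 6), (23, 9), (23, 10), (23, 13), (23, 14)]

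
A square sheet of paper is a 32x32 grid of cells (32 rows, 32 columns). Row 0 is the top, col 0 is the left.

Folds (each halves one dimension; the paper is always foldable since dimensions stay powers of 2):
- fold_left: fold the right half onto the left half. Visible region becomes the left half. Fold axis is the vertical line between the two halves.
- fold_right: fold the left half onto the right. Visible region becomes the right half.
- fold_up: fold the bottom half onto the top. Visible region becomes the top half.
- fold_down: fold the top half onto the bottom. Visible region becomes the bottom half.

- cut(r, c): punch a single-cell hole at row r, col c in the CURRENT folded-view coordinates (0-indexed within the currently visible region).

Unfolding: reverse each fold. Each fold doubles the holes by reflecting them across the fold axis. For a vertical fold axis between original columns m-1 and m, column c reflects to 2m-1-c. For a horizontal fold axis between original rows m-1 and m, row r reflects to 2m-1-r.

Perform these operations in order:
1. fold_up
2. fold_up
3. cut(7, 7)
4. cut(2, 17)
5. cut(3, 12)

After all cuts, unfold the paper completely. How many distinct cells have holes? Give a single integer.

Answer: 12

Derivation:
Op 1 fold_up: fold axis h@16; visible region now rows[0,16) x cols[0,32) = 16x32
Op 2 fold_up: fold axis h@8; visible region now rows[0,8) x cols[0,32) = 8x32
Op 3 cut(7, 7): punch at orig (7,7); cuts so far [(7, 7)]; region rows[0,8) x cols[0,32) = 8x32
Op 4 cut(2, 17): punch at orig (2,17); cuts so far [(2, 17), (7, 7)]; region rows[0,8) x cols[0,32) = 8x32
Op 5 cut(3, 12): punch at orig (3,12); cuts so far [(2, 17), (3, 12), (7, 7)]; region rows[0,8) x cols[0,32) = 8x32
Unfold 1 (reflect across h@8): 6 holes -> [(2, 17), (3, 12), (7, 7), (8, 7), (12, 12), (13, 17)]
Unfold 2 (reflect across h@16): 12 holes -> [(2, 17), (3, 12), (7, 7), (8, 7), (12, 12), (13, 17), (18, 17), (19, 12), (23, 7), (24, 7), (28, 12), (29, 17)]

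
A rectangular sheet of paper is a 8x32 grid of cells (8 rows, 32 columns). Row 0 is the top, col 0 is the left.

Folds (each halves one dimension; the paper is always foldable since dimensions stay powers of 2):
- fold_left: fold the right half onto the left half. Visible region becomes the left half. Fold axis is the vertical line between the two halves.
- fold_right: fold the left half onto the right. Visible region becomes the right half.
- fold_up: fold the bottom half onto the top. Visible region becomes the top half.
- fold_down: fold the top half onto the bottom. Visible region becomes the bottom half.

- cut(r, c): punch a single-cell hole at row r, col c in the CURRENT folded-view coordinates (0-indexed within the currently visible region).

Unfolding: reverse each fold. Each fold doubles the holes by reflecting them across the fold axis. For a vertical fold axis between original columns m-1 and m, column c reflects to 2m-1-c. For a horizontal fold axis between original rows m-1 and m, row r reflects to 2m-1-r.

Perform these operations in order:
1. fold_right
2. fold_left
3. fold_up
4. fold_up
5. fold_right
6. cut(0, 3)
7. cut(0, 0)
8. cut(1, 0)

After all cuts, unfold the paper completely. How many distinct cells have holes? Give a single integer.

Answer: 96

Derivation:
Op 1 fold_right: fold axis v@16; visible region now rows[0,8) x cols[16,32) = 8x16
Op 2 fold_left: fold axis v@24; visible region now rows[0,8) x cols[16,24) = 8x8
Op 3 fold_up: fold axis h@4; visible region now rows[0,4) x cols[16,24) = 4x8
Op 4 fold_up: fold axis h@2; visible region now rows[0,2) x cols[16,24) = 2x8
Op 5 fold_right: fold axis v@20; visible region now rows[0,2) x cols[20,24) = 2x4
Op 6 cut(0, 3): punch at orig (0,23); cuts so far [(0, 23)]; region rows[0,2) x cols[20,24) = 2x4
Op 7 cut(0, 0): punch at orig (0,20); cuts so far [(0, 20), (0, 23)]; region rows[0,2) x cols[20,24) = 2x4
Op 8 cut(1, 0): punch at orig (1,20); cuts so far [(0, 20), (0, 23), (1, 20)]; region rows[0,2) x cols[20,24) = 2x4
Unfold 1 (reflect across v@20): 6 holes -> [(0, 16), (0, 19), (0, 20), (0, 23), (1, 19), (1, 20)]
Unfold 2 (reflect across h@2): 12 holes -> [(0, 16), (0, 19), (0, 20), (0, 23), (1, 19), (1, 20), (2, 19), (2, 20), (3, 16), (3, 19), (3, 20), (3, 23)]
Unfold 3 (reflect across h@4): 24 holes -> [(0, 16), (0, 19), (0, 20), (0, 23), (1, 19), (1, 20), (2, 19), (2, 20), (3, 16), (3, 19), (3, 20), (3, 23), (4, 16), (4, 19), (4, 20), (4, 23), (5, 19), (5, 20), (6, 19), (6, 20), (7, 16), (7, 19), (7, 20), (7, 23)]
Unfold 4 (reflect across v@24): 48 holes -> [(0, 16), (0, 19), (0, 20), (0, 23), (0, 24), (0, 27), (0, 28), (0, 31), (1, 19), (1, 20), (1, 27), (1, 28), (2, 19), (2, 20), (2, 27), (2, 28), (3, 16), (3, 19), (3, 20), (3, 23), (3, 24), (3, 27), (3, 28), (3, 31), (4, 16), (4, 19), (4, 20), (4, 23), (4, 24), (4, 27), (4, 28), (4, 31), (5, 19), (5, 20), (5, 27), (5, 28), (6, 19), (6, 20), (6, 27), (6, 28), (7, 16), (7, 19), (7, 20), (7, 23), (7, 24), (7, 27), (7, 28), (7, 31)]
Unfold 5 (reflect across v@16): 96 holes -> [(0, 0), (0, 3), (0, 4), (0, 7), (0, 8), (0, 11), (0, 12), (0, 15), (0, 16), (0, 19), (0, 20), (0, 23), (0, 24), (0, 27), (0, 28), (0, 31), (1, 3), (1, 4), (1, 11), (1, 12), (1, 19), (1, 20), (1, 27), (1, 28), (2, 3), (2, 4), (2, 11), (2, 12), (2, 19), (2, 20), (2, 27), (2, 28), (3, 0), (3, 3), (3, 4), (3, 7), (3, 8), (3, 11), (3, 12), (3, 15), (3, 16), (3, 19), (3, 20), (3, 23), (3, 24), (3, 27), (3, 28), (3, 31), (4, 0), (4, 3), (4, 4), (4, 7), (4, 8), (4, 11), (4, 12), (4, 15), (4, 16), (4, 19), (4, 20), (4, 23), (4, 24), (4, 27), (4, 28), (4, 31), (5, 3), (5, 4), (5, 11), (5, 12), (5, 19), (5, 20), (5, 27), (5, 28), (6, 3), (6, 4), (6, 11), (6, 12), (6, 19), (6, 20), (6, 27), (6, 28), (7, 0), (7, 3), (7, 4), (7, 7), (7, 8), (7, 11), (7, 12), (7, 15), (7, 16), (7, 19), (7, 20), (7, 23), (7, 24), (7, 27), (7, 28), (7, 31)]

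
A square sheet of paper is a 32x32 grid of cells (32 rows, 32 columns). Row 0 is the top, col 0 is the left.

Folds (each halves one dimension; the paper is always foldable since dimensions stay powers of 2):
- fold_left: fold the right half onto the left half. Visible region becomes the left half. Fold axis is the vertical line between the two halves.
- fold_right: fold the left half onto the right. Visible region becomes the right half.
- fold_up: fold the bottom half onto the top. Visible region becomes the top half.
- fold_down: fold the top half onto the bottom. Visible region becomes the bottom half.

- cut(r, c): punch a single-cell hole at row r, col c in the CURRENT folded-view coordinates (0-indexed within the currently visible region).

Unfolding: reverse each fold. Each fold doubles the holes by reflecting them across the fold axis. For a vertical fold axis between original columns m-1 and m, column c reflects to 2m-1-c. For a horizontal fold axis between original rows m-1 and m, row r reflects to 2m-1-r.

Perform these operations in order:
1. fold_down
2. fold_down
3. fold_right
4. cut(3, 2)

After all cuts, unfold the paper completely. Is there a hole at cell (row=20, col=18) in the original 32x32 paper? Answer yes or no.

Op 1 fold_down: fold axis h@16; visible region now rows[16,32) x cols[0,32) = 16x32
Op 2 fold_down: fold axis h@24; visible region now rows[24,32) x cols[0,32) = 8x32
Op 3 fold_right: fold axis v@16; visible region now rows[24,32) x cols[16,32) = 8x16
Op 4 cut(3, 2): punch at orig (27,18); cuts so far [(27, 18)]; region rows[24,32) x cols[16,32) = 8x16
Unfold 1 (reflect across v@16): 2 holes -> [(27, 13), (27, 18)]
Unfold 2 (reflect across h@24): 4 holes -> [(20, 13), (20, 18), (27, 13), (27, 18)]
Unfold 3 (reflect across h@16): 8 holes -> [(4, 13), (4, 18), (11, 13), (11, 18), (20, 13), (20, 18), (27, 13), (27, 18)]
Holes: [(4, 13), (4, 18), (11, 13), (11, 18), (20, 13), (20, 18), (27, 13), (27, 18)]

Answer: yes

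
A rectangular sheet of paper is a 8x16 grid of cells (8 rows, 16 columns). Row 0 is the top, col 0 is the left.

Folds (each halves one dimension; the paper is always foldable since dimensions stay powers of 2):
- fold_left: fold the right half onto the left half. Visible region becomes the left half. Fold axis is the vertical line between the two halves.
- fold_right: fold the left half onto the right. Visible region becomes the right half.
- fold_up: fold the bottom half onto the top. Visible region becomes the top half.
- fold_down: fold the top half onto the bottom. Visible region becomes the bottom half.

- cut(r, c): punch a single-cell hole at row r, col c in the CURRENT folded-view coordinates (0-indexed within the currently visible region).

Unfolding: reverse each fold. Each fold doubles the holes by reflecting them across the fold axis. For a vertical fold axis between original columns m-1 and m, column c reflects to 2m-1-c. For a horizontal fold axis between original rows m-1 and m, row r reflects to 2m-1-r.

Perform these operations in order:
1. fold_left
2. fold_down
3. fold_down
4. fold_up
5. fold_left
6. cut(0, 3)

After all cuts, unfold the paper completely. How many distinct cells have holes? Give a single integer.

Answer: 32

Derivation:
Op 1 fold_left: fold axis v@8; visible region now rows[0,8) x cols[0,8) = 8x8
Op 2 fold_down: fold axis h@4; visible region now rows[4,8) x cols[0,8) = 4x8
Op 3 fold_down: fold axis h@6; visible region now rows[6,8) x cols[0,8) = 2x8
Op 4 fold_up: fold axis h@7; visible region now rows[6,7) x cols[0,8) = 1x8
Op 5 fold_left: fold axis v@4; visible region now rows[6,7) x cols[0,4) = 1x4
Op 6 cut(0, 3): punch at orig (6,3); cuts so far [(6, 3)]; region rows[6,7) x cols[0,4) = 1x4
Unfold 1 (reflect across v@4): 2 holes -> [(6, 3), (6, 4)]
Unfold 2 (reflect across h@7): 4 holes -> [(6, 3), (6, 4), (7, 3), (7, 4)]
Unfold 3 (reflect across h@6): 8 holes -> [(4, 3), (4, 4), (5, 3), (5, 4), (6, 3), (6, 4), (7, 3), (7, 4)]
Unfold 4 (reflect across h@4): 16 holes -> [(0, 3), (0, 4), (1, 3), (1, 4), (2, 3), (2, 4), (3, 3), (3, 4), (4, 3), (4, 4), (5, 3), (5, 4), (6, 3), (6, 4), (7, 3), (7, 4)]
Unfold 5 (reflect across v@8): 32 holes -> [(0, 3), (0, 4), (0, 11), (0, 12), (1, 3), (1, 4), (1, 11), (1, 12), (2, 3), (2, 4), (2, 11), (2, 12), (3, 3), (3, 4), (3, 11), (3, 12), (4, 3), (4, 4), (4, 11), (4, 12), (5, 3), (5, 4), (5, 11), (5, 12), (6, 3), (6, 4), (6, 11), (6, 12), (7, 3), (7, 4), (7, 11), (7, 12)]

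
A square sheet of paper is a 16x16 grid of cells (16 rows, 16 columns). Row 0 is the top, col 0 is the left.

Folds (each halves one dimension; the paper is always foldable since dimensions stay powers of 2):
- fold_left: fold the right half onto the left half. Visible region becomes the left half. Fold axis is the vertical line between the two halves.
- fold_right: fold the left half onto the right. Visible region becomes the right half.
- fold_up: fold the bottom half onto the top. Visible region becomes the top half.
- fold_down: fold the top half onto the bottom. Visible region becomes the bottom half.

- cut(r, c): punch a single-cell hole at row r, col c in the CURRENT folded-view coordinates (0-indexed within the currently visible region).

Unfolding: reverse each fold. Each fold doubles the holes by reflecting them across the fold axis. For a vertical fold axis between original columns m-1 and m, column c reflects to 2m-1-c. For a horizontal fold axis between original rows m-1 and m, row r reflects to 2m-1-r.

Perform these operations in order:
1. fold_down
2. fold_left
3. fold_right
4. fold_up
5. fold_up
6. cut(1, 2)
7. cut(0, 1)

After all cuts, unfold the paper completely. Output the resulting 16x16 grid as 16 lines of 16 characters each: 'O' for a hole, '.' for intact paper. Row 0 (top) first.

Op 1 fold_down: fold axis h@8; visible region now rows[8,16) x cols[0,16) = 8x16
Op 2 fold_left: fold axis v@8; visible region now rows[8,16) x cols[0,8) = 8x8
Op 3 fold_right: fold axis v@4; visible region now rows[8,16) x cols[4,8) = 8x4
Op 4 fold_up: fold axis h@12; visible region now rows[8,12) x cols[4,8) = 4x4
Op 5 fold_up: fold axis h@10; visible region now rows[8,10) x cols[4,8) = 2x4
Op 6 cut(1, 2): punch at orig (9,6); cuts so far [(9, 6)]; region rows[8,10) x cols[4,8) = 2x4
Op 7 cut(0, 1): punch at orig (8,5); cuts so far [(8, 5), (9, 6)]; region rows[8,10) x cols[4,8) = 2x4
Unfold 1 (reflect across h@10): 4 holes -> [(8, 5), (9, 6), (10, 6), (11, 5)]
Unfold 2 (reflect across h@12): 8 holes -> [(8, 5), (9, 6), (10, 6), (11, 5), (12, 5), (13, 6), (14, 6), (15, 5)]
Unfold 3 (reflect across v@4): 16 holes -> [(8, 2), (8, 5), (9, 1), (9, 6), (10, 1), (10, 6), (11, 2), (11, 5), (12, 2), (12, 5), (13, 1), (13, 6), (14, 1), (14, 6), (15, 2), (15, 5)]
Unfold 4 (reflect across v@8): 32 holes -> [(8, 2), (8, 5), (8, 10), (8, 13), (9, 1), (9, 6), (9, 9), (9, 14), (10, 1), (10, 6), (10, 9), (10, 14), (11, 2), (11, 5), (11, 10), (11, 13), (12, 2), (12, 5), (12, 10), (12, 13), (13, 1), (13, 6), (13, 9), (13, 14), (14, 1), (14, 6), (14, 9), (14, 14), (15, 2), (15, 5), (15, 10), (15, 13)]
Unfold 5 (reflect across h@8): 64 holes -> [(0, 2), (0, 5), (0, 10), (0, 13), (1, 1), (1, 6), (1, 9), (1, 14), (2, 1), (2, 6), (2, 9), (2, 14), (3, 2), (3, 5), (3, 10), (3, 13), (4, 2), (4, 5), (4, 10), (4, 13), (5, 1), (5, 6), (5, 9), (5, 14), (6, 1), (6, 6), (6, 9), (6, 14), (7, 2), (7, 5), (7, 10), (7, 13), (8, 2), (8, 5), (8, 10), (8, 13), (9, 1), (9, 6), (9, 9), (9, 14), (10, 1), (10, 6), (10, 9), (10, 14), (11, 2), (11, 5), (11, 10), (11, 13), (12, 2), (12, 5), (12, 10), (12, 13), (13, 1), (13, 6), (13, 9), (13, 14), (14, 1), (14, 6), (14, 9), (14, 14), (15, 2), (15, 5), (15, 10), (15, 13)]

Answer: ..O..O....O..O..
.O....O..O....O.
.O....O..O....O.
..O..O....O..O..
..O..O....O..O..
.O....O..O....O.
.O....O..O....O.
..O..O....O..O..
..O..O....O..O..
.O....O..O....O.
.O....O..O....O.
..O..O....O..O..
..O..O....O..O..
.O....O..O....O.
.O....O..O....O.
..O..O....O..O..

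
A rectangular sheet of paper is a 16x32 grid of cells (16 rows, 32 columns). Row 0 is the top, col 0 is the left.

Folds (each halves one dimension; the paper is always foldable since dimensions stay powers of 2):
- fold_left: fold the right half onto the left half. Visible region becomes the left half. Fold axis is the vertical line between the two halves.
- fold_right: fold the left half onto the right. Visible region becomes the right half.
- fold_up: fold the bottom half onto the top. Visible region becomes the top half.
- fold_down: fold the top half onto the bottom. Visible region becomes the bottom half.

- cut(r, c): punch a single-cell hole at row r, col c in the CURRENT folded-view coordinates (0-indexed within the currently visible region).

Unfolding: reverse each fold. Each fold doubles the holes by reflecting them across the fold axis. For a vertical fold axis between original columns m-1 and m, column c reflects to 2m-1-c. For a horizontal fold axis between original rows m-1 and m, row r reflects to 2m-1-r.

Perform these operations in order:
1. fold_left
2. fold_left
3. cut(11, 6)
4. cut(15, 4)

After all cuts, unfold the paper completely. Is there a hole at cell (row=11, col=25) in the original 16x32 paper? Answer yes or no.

Answer: yes

Derivation:
Op 1 fold_left: fold axis v@16; visible region now rows[0,16) x cols[0,16) = 16x16
Op 2 fold_left: fold axis v@8; visible region now rows[0,16) x cols[0,8) = 16x8
Op 3 cut(11, 6): punch at orig (11,6); cuts so far [(11, 6)]; region rows[0,16) x cols[0,8) = 16x8
Op 4 cut(15, 4): punch at orig (15,4); cuts so far [(11, 6), (15, 4)]; region rows[0,16) x cols[0,8) = 16x8
Unfold 1 (reflect across v@8): 4 holes -> [(11, 6), (11, 9), (15, 4), (15, 11)]
Unfold 2 (reflect across v@16): 8 holes -> [(11, 6), (11, 9), (11, 22), (11, 25), (15, 4), (15, 11), (15, 20), (15, 27)]
Holes: [(11, 6), (11, 9), (11, 22), (11, 25), (15, 4), (15, 11), (15, 20), (15, 27)]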